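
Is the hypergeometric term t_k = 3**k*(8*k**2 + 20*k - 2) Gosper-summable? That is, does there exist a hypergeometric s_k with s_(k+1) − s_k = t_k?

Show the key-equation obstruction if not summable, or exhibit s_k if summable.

Step 1: r(k) = 3*(4*k**2 + 18*k + 13)/(4*k**2 + 10*k - 1).
So A=3 and B=1, with C=k**2 + 5*k/2 - 1/4.
Solve (3)·f(k+1) − (1)·f(k) = k**2 + 5*k/2 - 1/4.
Degrees (0,0,2) ⇒ d ≤ 2.
Solve for f: f(k) = (2*k**2 - k - 2)/4 (degree 2 ≤ 2).
Get s_k = R·t_k = 2*3**k*(2*k**2 - k - 2) with R(k) = B(k−1)f(k)/C(k) = (2*k**2 - k - 2)/(4*k**2 + 10*k - 1).
Check: Δs_k = 3**k*(8*k**2 + 20*k - 2). ✓

Yes. s_k = 2*3**k*(2*k**2 - k - 2).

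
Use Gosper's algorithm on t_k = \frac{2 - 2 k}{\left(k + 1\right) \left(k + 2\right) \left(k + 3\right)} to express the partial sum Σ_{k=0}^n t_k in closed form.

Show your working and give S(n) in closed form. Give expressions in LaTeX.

t_(k+1)/t_k = k*(k + 1)/((k - 1)*(k + 4)).
Gosper form: A/B · C(k+1)/C(k) with A=k + 1, B=k + 4, C=k - 1.
Solve (k + 1)·f(k+1) − (k + 3)·f(k) = k - 1.
Degrees (1,1,1) ⇒ d ≤ 2.
Solve for f: f(k) = -k (degree 1 ≤ 2).
So s_k = (B(k−1)f/C)·t_k = (-k*(k + 3)/(k - 1))·t_k = 2*k/((k + 1)*(k + 2)).
Verify: 2*(1 - k)/(k**3 + 6*k**2 + 11*k + 6) matches t_k.
Evaluate: s_(n+1) = 2*(n + 1)/(n**2 + 5*n + 6); subtract s_(0) = 0 ⇒ S(n) = 2*(n + 1)/(n**2 + 5*n + 6).

S(n) = \frac{2 \left(n + 1\right)}{n^{2} + 5 n + 6}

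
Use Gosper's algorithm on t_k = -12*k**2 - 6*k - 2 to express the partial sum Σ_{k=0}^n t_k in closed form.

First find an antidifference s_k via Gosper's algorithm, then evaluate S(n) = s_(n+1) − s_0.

S(n) = -4*n**3 - 9*n**2 - 7*n - 2

Compute t_(k+1)/t_k: get (6*k**2 + 15*k + 10)/(6*k**2 + 3*k + 1).
Normal form (A,B,C) = (1, 1, k**2 + k/2 + 1/6).
Key eq: (1)·f(k+1) = (1)·f(k) + (k**2 + k/2 + 1/6).
deg f ≤ 3 (via 0,0,2).
Match coefficients ⇒ f(k) = k*(4*k**2 - 3*k + 1)/12.
Then R = B(k−1)f/C = k*(4*k**2 - 3*k + 1)/(2*(6*k**2 + 3*k + 1)), so s_k = R(k)·t_k = k*(-4*k**2 + 3*k - 1).
Δs = -12*k**2 - 6*k - 2, as required.
Telescope: S(n) = s_(n+1) − s_(0) = -4*n**3 - 9*n**2 - 7*n - 2 − (0) = -4*n**3 - 9*n**2 - 7*n - 2.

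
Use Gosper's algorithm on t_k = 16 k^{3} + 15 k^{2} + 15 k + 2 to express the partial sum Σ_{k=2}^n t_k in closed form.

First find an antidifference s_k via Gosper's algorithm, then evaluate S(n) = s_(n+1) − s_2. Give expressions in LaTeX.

The ratio is (16*k**3 + 63*k**2 + 93*k + 48)/(16*k**3 + 15*k**2 + 15*k + 2).
Take A(k)=1, B(k)=1, C(k)=k**3 + 15*k**2/16 + 15*k/16 + 1/8.
Need (1)·f(k+1) − (1)·f(k) = k**3 + 15*k**2/16 + 15*k/16 + 1/8.
Degrees (0,0,3) ⇒ d ≤ 4.
Solve for f: f(k) = k*(4*k - 3)*(k**2 + 1)/16 (degree 4 ≤ 4).
Certificate R = B(k−1)f/C = k*(4*k - 3)*(k**2 + 1)/(16*k**3 + 15*k**2 + 15*k + 2) gives s_k = k*(4*k**3 - 3*k**2 + 4*k - 3).
Check: Δs_k = 16*k**3 + 15*k**2 + 15*k + 2. ✓
s_(n+1) = 4*n**4 + 13*n**3 + 19*n**2 + 12*n + 2 and s_(2) = 50, so S(n) = 4*n**4 + 13*n**3 + 19*n**2 + 12*n - 48.

S(n) = 4 n^{4} + 13 n^{3} + 19 n^{2} + 12 n - 48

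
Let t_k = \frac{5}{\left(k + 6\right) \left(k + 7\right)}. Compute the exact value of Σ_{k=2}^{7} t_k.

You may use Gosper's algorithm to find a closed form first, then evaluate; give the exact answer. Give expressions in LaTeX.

Σ = 15/56

Ratio r(k) = (k + 6)/(k + 8).
So A=k + 6 and B=k + 8, with C=1.
f must satisfy (k + 6)·f(k+1) − (k + 7)·f(k) = 1.
Bound: deg f ≤ 1.
Solving with deg f ≤ 1: f(k) = k/6.
So s_k = (B(k−1)f/C)·t_k = (k*(k + 7)/6)·t_k = 5*k/(6*(k + 6)).
Check: Δs_k = 5/(k**2 + 13*k + 42). ✓
Sum = s_(8) − s_(2); s_(8) = 10/21, s_(2) = 5/24 ⇒ 15/56.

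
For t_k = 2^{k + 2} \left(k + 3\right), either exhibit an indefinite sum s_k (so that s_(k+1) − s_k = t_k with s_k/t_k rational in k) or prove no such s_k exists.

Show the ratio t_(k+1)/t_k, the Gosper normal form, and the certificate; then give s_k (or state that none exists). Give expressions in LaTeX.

s_k = 2^{k + 2} \left(k + 1\right)

Ratio r(k) = 2*(k + 4)/(k + 3).
Normal form (A,B,C) = (2, 1, k + 3).
Set up (2)·f(k+1) − (1)·f(k) − (k + 3) = 0.
From deg A=0, deg B=0, deg C=1: d=1.
Match coefficients ⇒ f(k) = k + 1.
Certificate R = B(k−1)f/C = (k + 1)/(k + 3) gives s_k = 2**(k + 2)*(k + 1).
Δs = 2**(k + 2)*(k + 3), as required.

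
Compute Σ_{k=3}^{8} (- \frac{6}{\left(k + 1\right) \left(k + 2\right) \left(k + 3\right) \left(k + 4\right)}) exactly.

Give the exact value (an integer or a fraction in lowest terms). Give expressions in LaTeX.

Compute t_(k+1)/t_k: get (k + 1)/(k + 5).
Normal form (A,B,C) = (k + 1, k + 5, 1).
Need (k + 1)·f(k+1) − (k + 4)·f(k) = 1.
Bound: deg f ≤ 3.
Solving with deg f ≤ 3: f(k) = k*(k**2 + 6*k + 11)/18.
R(k) = B(k−1)·f(k)/C(k) = k*(k + 4)*(k**2 + 6*k + 11)/18; s_k = R·t_k = k*(-k**2 - 6*k - 11)/(3*(k + 1)*(k + 2)*(k + 3)).
s_(k+1) − s_k = -6/(k**4 + 10*k**3 + 35*k**2 + 50*k + 24) = t_k.
Telescoping: Σ = s_(9) − s_(3) = -73/220 − (-19/60) = -1/66.

Σ = -1/66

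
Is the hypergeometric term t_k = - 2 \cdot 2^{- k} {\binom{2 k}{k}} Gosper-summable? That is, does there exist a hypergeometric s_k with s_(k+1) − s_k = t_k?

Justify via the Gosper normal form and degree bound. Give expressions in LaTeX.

No — t_k has no hypergeometric antidifference.

Step 1: r(k) = (2*k + 1)/(k + 1).
Factor: A=2*k + 1; B=k + 1; C=1.
Solve (2*k + 1)·f(k+1) − (k)·f(k) = 1.
Degrees (1,1,0) ⇒ d ≤ -1.
d = -1 < 0 ⇒ no nonzero polynomial f; not summable.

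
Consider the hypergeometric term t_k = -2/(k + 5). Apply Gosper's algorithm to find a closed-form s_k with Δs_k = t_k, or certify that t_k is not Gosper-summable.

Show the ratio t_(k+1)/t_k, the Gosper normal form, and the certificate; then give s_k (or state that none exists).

no hypergeometric antidifference exists

The ratio is (k + 5)/(k + 6).
Normal form (A,B,C) = (k + 5, k + 6, 1).
Solve (k + 5)·f(k+1) − (k + 5)·f(k) = 1.
From deg A=1, deg B=1, deg C=0: d=0.
Generic f = c0 gives residual -1; -1 = 0 cannot hold, so t_k is not Gosper-summable.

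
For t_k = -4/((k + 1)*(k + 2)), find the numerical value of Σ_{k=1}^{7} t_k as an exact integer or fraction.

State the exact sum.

Σ = -14/9

Step 1: r(k) = (k + 1)/(k + 3).
Gosper form: A/B · C(k+1)/C(k) with A=k + 1, B=k + 3, C=1.
Key eq: (k + 1)·f(k+1) = (k + 2)·f(k) + (1).
d = 1 from the (1,1,0) case.
Solve for f: f(k) = k (degree 1 ≤ 1).
R(k) = B(k−1)·f(k)/C(k) = k*(k + 2); s_k = R·t_k = -4*k/(k + 1).
s_(k+1) − s_k = -4/(k**2 + 3*k + 2) = t_k.
Telescoping: Σ = s_(8) − s_(1) = -32/9 − (-2) = -14/9.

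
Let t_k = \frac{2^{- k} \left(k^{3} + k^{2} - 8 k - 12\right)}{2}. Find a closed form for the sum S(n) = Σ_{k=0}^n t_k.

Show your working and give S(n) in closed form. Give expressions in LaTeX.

S(n) = 2^{- n - 1} \left(- 2^{n + 3} - n^{3} - 7 n^{2} - 14 n - 4\right)

t_(k+1)/t_k = (k**3 + 4*k**2 - 3*k - 18)/(2*(k**3 + k**2 - 8*k - 12)).
A = 1/2, B = 1, C = k**3 + k**2 - 8*k - 12.
f must satisfy (1/2)·f(k+1) − (1)·f(k) = k**3 + k**2 - 8*k - 12.
deg f ≤ 3 (via 0,0,3).
A polynomial solution: f(k) = -2*(k**3 + 4*k**2 + 3*k - 4).
So s_k = (B(k−1)f/C)·t_k = (-2*(k**3 + 4*k**2 + 3*k - 4)/((k - 3)*(k + 2)**2))·t_k = (-k**3 - 4*k**2 - 3*k + 4)/2**k.
Verify: (k**3 + k**2 - 8*k - 12)/(2*2**k) matches t_k.
Telescope: S(n) = s_(n+1) − s_(0) = 2**(-n - 1)*(-n**3 - 7*n**2 - 14*n - 4) − (4) = 2**(-n - 1)*(-2**(n + 3) - n**3 - 7*n**2 - 14*n - 4).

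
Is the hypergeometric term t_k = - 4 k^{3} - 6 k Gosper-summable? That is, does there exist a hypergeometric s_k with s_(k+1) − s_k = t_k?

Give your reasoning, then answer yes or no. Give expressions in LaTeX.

Yes. s_k = k \left(- k^{3} + 2 k^{2} - 4 k + 3\right).

Ratio r(k) = (3*k + 2*(k + 1)**3 + 3)/(k*(2*k**2 + 3)).
Gosper form: A/B · C(k+1)/C(k) with A=1, B=1, C=k**3 + 3*k/2.
Set up (1)·f(k+1) − (1)·f(k) − (k**3 + 3*k/2) = 0.
deg f ≤ 4 (via 0,0,3).
Solving with deg f ≤ 4: f(k) = k*(k - 1)*(k**2 - k + 3)/4.
Certificate R = B(k−1)f/C = (k - 1)*(k**2 - k + 3)/(2*(2*k**2 + 3)) gives s_k = k*(-k**3 + 2*k**2 - 4*k + 3).
Check: Δs_k = -4*k**3 - 6*k. ✓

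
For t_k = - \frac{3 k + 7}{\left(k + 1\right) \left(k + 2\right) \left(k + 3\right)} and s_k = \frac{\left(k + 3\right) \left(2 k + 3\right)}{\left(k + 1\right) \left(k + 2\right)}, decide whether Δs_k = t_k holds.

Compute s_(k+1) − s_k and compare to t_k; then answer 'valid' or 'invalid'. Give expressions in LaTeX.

valid (s_(k+1) − s_k reduces to t_k)

s_(k+1) = (k + 4)*(2*k + 5)/((k + 2)*(k + 3))
s_(k+1) − s_k = (-3*k - 7)/(k**3 + 6*k**2 + 11*k + 6)
(s_(k+1) − s_k) − t_k = 0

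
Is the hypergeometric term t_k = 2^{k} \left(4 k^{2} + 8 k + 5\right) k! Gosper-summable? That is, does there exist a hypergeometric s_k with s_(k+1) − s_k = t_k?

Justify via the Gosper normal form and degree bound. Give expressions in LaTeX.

Yes. s_k = 2^{k} \left(2 k + 1\right) k!.

t_(k+1)/t_k = 2*(4*k**3 + 20*k**2 + 33*k + 17)/(4*k**2 + 8*k + 5).
Gosper form: A/B · C(k+1)/C(k) with A=2*k + 2, B=1, C=k**2 + 2*k + 5/4.
Set up (2*k + 2)·f(k+1) − (1)·f(k) − (k**2 + 2*k + 5/4) = 0.
Bound: deg f ≤ 1.
Solve for f: f(k) = (2*k + 1)/4 (degree 1 ≤ 1).
So s_k = (B(k−1)f/C)·t_k = ((2*k + 1)/(4*k**2 + 8*k + 5))·t_k = 2**k*(2*k + 1)*factorial(k).
Check: Δs_k = 2**k*(4*k**2 + 8*k + 5)*factorial(k). ✓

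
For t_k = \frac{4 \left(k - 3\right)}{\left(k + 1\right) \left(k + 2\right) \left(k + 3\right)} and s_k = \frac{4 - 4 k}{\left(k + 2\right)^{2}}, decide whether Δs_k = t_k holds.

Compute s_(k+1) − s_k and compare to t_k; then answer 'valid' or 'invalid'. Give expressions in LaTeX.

s_(k+1) = -4*k/(k + 3)**2
s_(k+1) − s_k = -4*k/(k + 3)**2 + 4*k/(k + 2)**2 - 4/(k + 2)**2
(s_(k+1) − s_k) − t_k = 4*(-2*k**2 - k + 9)/(k**5 + 11*k**4 + 47*k**3 + 97*k**2 + 96*k + 36)

Invalid: residual \frac{4 \left(- 2 k^{2} - k + 9\right)}{k^{5} + 11 k^{4} + 47 k^{3} + 97 k^{2} + 96 k + 36} ≠ 0.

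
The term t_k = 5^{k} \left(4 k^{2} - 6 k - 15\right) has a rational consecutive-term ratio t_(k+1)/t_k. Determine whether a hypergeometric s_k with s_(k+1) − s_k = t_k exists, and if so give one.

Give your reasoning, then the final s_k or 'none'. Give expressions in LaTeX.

The ratio is 5*(4*k**2 + 2*k - 17)/(4*k**2 - 6*k - 15).
Normal form (A,B,C) = (5, 1, k**2 - 3*k/2 - 15/4).
Set up (5)·f(k+1) − (1)·f(k) − (k**2 - 3*k/2 - 15/4) = 0.
d = 2 from the (0,0,2) case.
A polynomial solution: f(k) = k*(k - 4)/4.
Then R = B(k−1)f/C = k*(k - 4)/(4*k**2 - 6*k - 15), so s_k = R(k)·t_k = 5**k*k*(k - 4).
Verify: 5**k*(4*k**2 - 6*k - 15) matches t_k.

s_k = 5^{k} k \left(k - 4\right)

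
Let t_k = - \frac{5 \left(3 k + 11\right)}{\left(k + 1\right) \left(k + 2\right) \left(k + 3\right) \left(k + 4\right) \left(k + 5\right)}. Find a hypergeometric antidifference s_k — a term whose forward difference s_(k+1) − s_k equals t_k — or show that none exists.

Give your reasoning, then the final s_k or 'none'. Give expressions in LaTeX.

s_k = \frac{5 k \left(- k^{2} - 7 k - 14\right)}{8 \left(k^{3} + 7 k^{2} + 14 k + 8\right)}

Step 1: r(k) = (k + 1)*(3*k + 14)/((k + 6)*(3*k + 11)).
A = k + 1, B = k + 6, C = k + 11/3.
Set up (k + 1)·f(k+1) − (k + 5)·f(k) − (k + 11/3) = 0.
From deg A=1, deg B=1, deg C=1: d=4.
Match coefficients ⇒ f(k) = k*(k + 3)*(k**2 + 7*k + 14)/24.
Certificate R = B(k−1)f/C = k*(k + 3)*(k + 5)*(k**2 + 7*k + 14)/(8*(3*k + 11)) gives s_k = 5*k*(-k**2 - 7*k - 14)/(8*(k**3 + 7*k**2 + 14*k + 8)).
Check: Δs_k = 5*(-3*k - 11)/(k**5 + 15*k**4 + 85*k**3 + 225*k**2 + 274*k + 120). ✓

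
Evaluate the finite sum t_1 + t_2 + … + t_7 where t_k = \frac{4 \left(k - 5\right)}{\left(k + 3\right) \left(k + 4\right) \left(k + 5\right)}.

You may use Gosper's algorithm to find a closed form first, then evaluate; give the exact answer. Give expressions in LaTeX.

Σ = -7/33

t_(k+1)/t_k = (k - 4)*(k + 3)/((k - 5)*(k + 6)).
A = k + 3, B = k + 6, C = k - 5.
Need (k + 3)·f(k+1) − (k + 5)·f(k) = k - 5.
Bound: deg f ≤ 2.
Match coefficients ⇒ f(k) = -k*(k + 19)/12.
Get s_k = R·t_k = k*(-k - 19)/(3*(k + 3)*(k + 4)) with R(k) = B(k−1)f(k)/C(k) = -k*(k + 5)*(k + 19)/(12*(k - 5)).
Check: Δs_k = 4*(k - 5)/(k**3 + 12*k**2 + 47*k + 60). ✓
Sum = s_(8) − s_(1); s_(8) = -6/11, s_(1) = -1/3 ⇒ -7/33.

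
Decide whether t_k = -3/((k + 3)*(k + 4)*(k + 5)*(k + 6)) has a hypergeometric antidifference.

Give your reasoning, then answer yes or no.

Step 1: r(k) = (k + 3)/(k + 7).
Take A(k)=k + 3, B(k)=k + 7, C(k)=1.
Set up (k + 3)·f(k+1) − (k + 6)·f(k) − (1) = 0.
From deg A=1, deg B=1, deg C=0: d=3.
Solving with deg f ≤ 3: f(k) = k*(k**2 + 12*k + 47)/180.
So s_k = (B(k−1)f/C)·t_k = (k*(k + 6)*(k**2 + 12*k + 47)/180)·t_k = k*(-k**2 - 12*k - 47)/(60*(k + 3)*(k + 4)*(k + 5)).
Verify: -3/(k**4 + 18*k**3 + 119*k**2 + 342*k + 360) matches t_k.

Yes. s_k = k*(-k**2 - 12*k - 47)/(60*(k + 3)*(k + 4)*(k + 5)).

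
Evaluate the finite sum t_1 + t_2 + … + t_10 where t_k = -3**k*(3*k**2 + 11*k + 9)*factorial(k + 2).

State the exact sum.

t_(k+1)/t_k = 3*(3*k**3 + 26*k**2 + 74*k + 69)/(3*k**2 + 11*k + 9).
Gosper form: A/B · C(k+1)/C(k) with A=3*k + 9, B=1, C=k**2 + 11*k/3 + 3.
f must satisfy (3*k + 9)·f(k+1) − (1)·f(k) = k**2 + 11*k/3 + 3.
From deg A=1, deg B=0, deg C=2: d=1.
A polynomial solution: f(k) = k/3.
Certificate R = B(k−1)f/C = k/(3*k**2 + 11*k + 9) gives s_k = -3**k*k*factorial(k + 2).
Δs = -3**k*(3*k**2 + 11*k + 9)*factorial(k + 2), as required.
Sum = s_(11) − s_(1); s_(11) = -12134078590233600, s_(1) = -18 ⇒ -12134078590233582.

Σ = -12134078590233582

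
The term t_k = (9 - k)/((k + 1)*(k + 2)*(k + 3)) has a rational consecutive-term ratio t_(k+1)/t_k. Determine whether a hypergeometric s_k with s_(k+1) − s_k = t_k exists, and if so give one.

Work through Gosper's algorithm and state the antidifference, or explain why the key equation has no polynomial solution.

s_k = k*(2*k + 7)/((k + 1)*(k + 2))

t_(k+1)/t_k = (k - 8)*(k + 1)/((k - 9)*(k + 4)).
Take A(k)=k + 1, B(k)=k + 4, C(k)=k - 9.
Set up (k + 1)·f(k+1) − (k + 3)·f(k) − (k - 9) = 0.
deg f ≤ 2 (via 1,1,1).
Coefficient equations give f(k) = -k*(2*k + 7).
Then R = B(k−1)f/C = -k*(k + 3)*(2*k + 7)/(k - 9), so s_k = R(k)·t_k = k*(2*k + 7)/((k + 1)*(k + 2)).
Verify: (9 - k)/(k**3 + 6*k**2 + 11*k + 6) matches t_k.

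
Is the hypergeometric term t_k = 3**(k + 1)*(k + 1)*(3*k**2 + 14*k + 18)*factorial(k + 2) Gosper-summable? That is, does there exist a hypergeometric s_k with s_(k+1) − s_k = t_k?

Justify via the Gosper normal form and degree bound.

The ratio is 3*(k + 2)*(k + 3)*(14*k + 3*(k + 1)**2 + 32)/((k + 1)*(3*k**2 + 14*k + 18)).
Normal form (A,B,C) = (3*k + 9, 1, k**3 + 17*k**2/3 + 32*k/3 + 6).
Solve (3*k + 9)·f(k+1) − (1)·f(k) = k**3 + 17*k**2/3 + 32*k/3 + 6.
deg f ≤ 2 (via 1,0,3).
Match coefficients ⇒ f(k) = k*(k + 1)/3.
Get s_k = R·t_k = 3**(k + 1)*k*(k + 1)*factorial(k + 2) with R(k) = B(k−1)f(k)/C(k) = k/(3*k**2 + 14*k + 18).
Check: Δs_k = 3**(k + 1)*(k + 1)*(3*k**2 + 14*k + 18)*factorial(k + 2). ✓

Yes. s_k = 3**(k + 1)*k*(k + 1)*factorial(k + 2).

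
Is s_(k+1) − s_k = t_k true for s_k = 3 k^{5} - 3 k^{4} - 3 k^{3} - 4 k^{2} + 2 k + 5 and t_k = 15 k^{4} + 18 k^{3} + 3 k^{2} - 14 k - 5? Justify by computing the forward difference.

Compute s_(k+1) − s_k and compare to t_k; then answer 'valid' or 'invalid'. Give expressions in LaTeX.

valid (s_(k+1) − s_k reduces to t_k)

s_(k+1) = k*(3*k**4 + 12*k**3 + 15*k**2 - k - 12)
s_(k+1) − s_k = 15*k**4 + 18*k**3 + 3*k**2 - 14*k - 5
(s_(k+1) − s_k) − t_k = 0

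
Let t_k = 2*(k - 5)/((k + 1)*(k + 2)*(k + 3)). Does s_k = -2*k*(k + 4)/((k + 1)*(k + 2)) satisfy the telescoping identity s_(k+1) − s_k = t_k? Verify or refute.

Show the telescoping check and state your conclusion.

valid (s_(k+1) − s_k reduces to t_k)

s_(k+1) = -2*(k + 1)*(k + 5)/((k + 2)*(k + 3))
s_(k+1) − s_k = 2*(k - 5)/(k**3 + 6*k**2 + 11*k + 6)
(s_(k+1) − s_k) − t_k = 0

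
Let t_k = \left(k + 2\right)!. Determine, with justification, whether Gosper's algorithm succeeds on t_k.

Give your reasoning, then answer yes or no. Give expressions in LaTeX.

The ratio is k + 3.
Take A(k)=k + 3, B(k)=1, C(k)=1.
Set up (k + 3)·f(k+1) − (1)·f(k) − (1) = 0.
Degrees (1,0,0) ⇒ d ≤ -1.
Bound -1 < 0, so the key equation has no polynomial solution.

No — t_k has no hypergeometric antidifference.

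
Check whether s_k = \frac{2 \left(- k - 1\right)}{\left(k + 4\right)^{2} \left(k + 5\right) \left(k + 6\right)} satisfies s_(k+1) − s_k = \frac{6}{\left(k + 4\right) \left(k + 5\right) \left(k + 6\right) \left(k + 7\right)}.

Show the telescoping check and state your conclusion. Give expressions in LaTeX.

Invalid: residual \frac{6 \left(- 4 k - 19\right)}{k^{6} + 31 k^{5} + 397 k^{4} + 2689 k^{3} + 10162 k^{2} + 20320 k + 16800} ≠ 0.

s_(k+1) = 2*(-k - 2)/((k + 5)**2*(k + 6)*(k + 7))
s_(k+1) − s_k = 6*(k**2 + 5*k + 1)/(k**6 + 31*k**5 + 397*k**4 + 2689*k**3 + 10162*k**2 + 20320*k + 16800)
(s_(k+1) − s_k) − t_k = 6*(-4*k - 19)/(k**6 + 31*k**5 + 397*k**4 + 2689*k**3 + 10162*k**2 + 20320*k + 16800)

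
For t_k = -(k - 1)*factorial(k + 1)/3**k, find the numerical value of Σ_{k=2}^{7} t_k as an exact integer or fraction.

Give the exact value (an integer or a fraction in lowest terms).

The ratio is k*(k + 2)/(3*(k - 1)).
Gosper form: A/B · C(k+1)/C(k) with A=k/3 + 2/3, B=1, C=k - 1.
f must satisfy (k/3 + 2/3)·f(k+1) − (1)·f(k) = k - 1.
From deg A=1, deg B=0, deg C=1: d=0.
Solve for f: f(k) = 3 (degree 0 ≤ 0).
Then R = B(k−1)f/C = 3/(k - 1), so s_k = R(k)·t_k = -3**(1 - k)*factorial(k + 1).
Verify: -(k - 1)*factorial(k + 1)/3**k matches t_k.
Telescoping: Σ = s_(8) − s_(2) = -4480/27 − (-2) = -4426/27.

Σ = -4426/27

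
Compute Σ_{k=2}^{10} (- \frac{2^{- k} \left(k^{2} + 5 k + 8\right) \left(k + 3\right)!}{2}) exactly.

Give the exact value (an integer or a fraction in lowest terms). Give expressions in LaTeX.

Σ = -553377705

t_(k+1)/t_k = (k + 4)*(5*k + (k + 1)**2 + 13)/(2*(k**2 + 5*k + 8)).
So A=k/2 + 2 and B=1, with C=k**2 + 5*k + 8.
Need (k/2 + 2)·f(k+1) − (1)·f(k) = k**2 + 5*k + 8.
From deg A=1, deg B=0, deg C=2: d=1.
Solve for f: f(k) = 2*(k + 2) (degree 1 ≤ 1).
Then R = B(k−1)f/C = 2*(k + 2)/(k**2 + 5*k + 8), so s_k = R(k)·t_k = -(k + 2)*factorial(k + 3)/2**k.
s_(k+1) − s_k = -(k**2 + 5*k + 8)*factorial(k + 3)/(2*2**k) = t_k.
Sum = s_(11) − s_(2); s_(11) = -553377825, s_(2) = -120 ⇒ -553377705.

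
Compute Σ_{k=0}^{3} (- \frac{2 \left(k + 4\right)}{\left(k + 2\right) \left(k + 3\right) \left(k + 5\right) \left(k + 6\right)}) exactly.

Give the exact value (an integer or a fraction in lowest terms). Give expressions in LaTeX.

Σ = -11/135

t_(k+1)/t_k = (k + 2)*(k + 5)**2/((k + 4)**2*(k + 7)).
Gosper form: A/B · C(k+1)/C(k) with A=k + 2, B=k + 7, C=k**2 + 8*k + 16.
f must satisfy (k + 2)·f(k+1) − (k + 6)·f(k) = k**2 + 8*k + 16.
deg f ≤ 4 (via 1,1,2).
Coefficient equations give f(k) = k*(k + 3)*(k + 4)*(k + 7)/20.
R(k) = B(k−1)·f(k)/C(k) = k*(k + 3)*(k + 6)*(k + 7)/(20*(k + 4)); s_k = R·t_k = k*(-k - 7)/(10*(k**2 + 7*k + 10)).
s_(k+1) − s_k = 2*(-k - 4)/(k**4 + 16*k**3 + 91*k**2 + 216*k + 180) = t_k.
Sum = s_(4) − s_(0); s_(4) = -11/135, s_(0) = 0 ⇒ -11/135.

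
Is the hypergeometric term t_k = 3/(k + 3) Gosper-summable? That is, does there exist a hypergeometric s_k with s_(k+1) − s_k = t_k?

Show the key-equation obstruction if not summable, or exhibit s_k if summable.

r(k) = (k + 3)/(k + 4) after simplifying.
So A=k + 3 and B=k + 4, with C=1.
Solve (k + 3)·f(k+1) − (k + 3)·f(k) = 1.
deg f ≤ 0 (via 1,1,0).
Write f(k) = c0. Then LHS − RHS = -1, requiring -1 = 0: contradictory. No certificate.

No — t_k has no hypergeometric antidifference.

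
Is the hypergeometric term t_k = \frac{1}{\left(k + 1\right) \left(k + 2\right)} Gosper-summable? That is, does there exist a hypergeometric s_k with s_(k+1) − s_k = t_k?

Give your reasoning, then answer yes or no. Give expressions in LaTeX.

Yes. s_k = \frac{k}{k + 1}.

t_(k+1)/t_k = (k + 1)/(k + 3).
Take A(k)=k + 1, B(k)=k + 3, C(k)=1.
Need (k + 1)·f(k+1) − (k + 2)·f(k) = 1.
Degrees (1,1,0) ⇒ d ≤ 1.
Match coefficients ⇒ f(k) = k.
Certificate R = B(k−1)f/C = k*(k + 2) gives s_k = k/(k + 1).
Δs = 1/(k**2 + 3*k + 2), as required.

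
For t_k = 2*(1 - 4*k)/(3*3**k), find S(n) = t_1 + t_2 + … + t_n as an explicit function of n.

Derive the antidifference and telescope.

Ratio r(k) = (4*k + 3)/(3*(4*k - 1)).
Take A(k)=1/3, B(k)=1, C(k)=k - 1/4.
Key eq: (1/3)·f(k+1) = (1)·f(k) + (k - 1/4).
From deg A=0, deg B=0, deg C=1: d=1.
A polynomial solution: f(k) = -3*(4*k + 1)/8.
R(k) = B(k−1)·f(k)/C(k) = -3*(4*k + 1)/(2*(4*k - 1)); s_k = R·t_k = (4*k + 1)/3**k.
s_(k+1) − s_k = 2*(1 - 4*k)/(3*3**k) = t_k.
Telescope: S(n) = s_(n+1) − s_(1) = 3**(-n - 1)*(4*n + 5) − (5/3) = 3**(-n - 1)*(-5*3**n + 4*n + 5).

S(n) = 3**(-n - 1)*(-5*3**n + 4*n + 5)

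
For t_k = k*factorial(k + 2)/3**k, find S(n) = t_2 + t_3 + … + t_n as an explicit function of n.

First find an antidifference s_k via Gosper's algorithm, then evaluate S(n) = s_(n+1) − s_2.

S(n) = -8 + factorial(n + 3)/3**n

t_(k+1)/t_k = (k + 1)*(k + 3)/(3*k).
So A=k/3 + 1 and B=1, with C=k.
Key eq: (k/3 + 1)·f(k+1) = (1)·f(k) + (k).
d = 0 from the (1,0,1) case.
A polynomial solution: f(k) = 3.
Then R = B(k−1)f/C = 3/k, so s_k = R(k)·t_k = 3**(1 - k)*factorial(k + 2).
Check: Δs_k = k*factorial(k + 2)/3**k. ✓
Σ_(k=2)^n t_k = s_(n+1) − s_(2) = (factorial(n + 3)/3**n) − (8), i.e. -8 + factorial(n + 3)/3**n.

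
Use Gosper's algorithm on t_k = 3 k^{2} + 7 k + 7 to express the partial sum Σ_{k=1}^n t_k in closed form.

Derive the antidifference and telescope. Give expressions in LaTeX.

S(n) = n \left(n^{2} + 5 n + 11\right)

r(k) = (3*k**2 + 13*k + 17)/(3*k**2 + 7*k + 7) after simplifying.
So A=1 and B=1, with C=k**2 + 7*k/3 + 7/3.
Set up (1)·f(k+1) − (1)·f(k) − (k**2 + 7*k/3 + 7/3) = 0.
deg f ≤ 3 (via 0,0,2).
Solve for f: f(k) = k*(k**2 + 2*k + 4)/3 (degree 3 ≤ 3).
Get s_k = R·t_k = k*(k**2 + 2*k + 4) with R(k) = B(k−1)f(k)/C(k) = k*(k**2 + 2*k + 4)/(3*k**2 + 7*k + 7).
s_(k+1) − s_k = 3*k**2 + 7*k + 7 = t_k.
Evaluate: s_(n+1) = n**3 + 5*n**2 + 11*n + 7; subtract s_(1) = 7 ⇒ S(n) = n*(n**2 + 5*n + 11).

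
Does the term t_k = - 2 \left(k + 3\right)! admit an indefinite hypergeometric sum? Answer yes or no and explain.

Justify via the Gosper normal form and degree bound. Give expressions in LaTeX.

r(k) = k + 4 after simplifying.
Gosper form: A/B · C(k+1)/C(k) with A=k + 4, B=1, C=1.
f must satisfy (k + 4)·f(k+1) − (1)·f(k) = 1.
deg f ≤ -1 (via 1,0,0).
deg f ≤ -1 is impossible — no certificate.

No — t_k has no hypergeometric antidifference.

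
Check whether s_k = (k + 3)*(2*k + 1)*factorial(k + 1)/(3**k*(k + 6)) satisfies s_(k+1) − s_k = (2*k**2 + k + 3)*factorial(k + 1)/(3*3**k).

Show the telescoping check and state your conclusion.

Invalid: residual -(2*k**3 + 13*k**2 + 3*k + 15)*factorial(k + 1)/(3**k*(k + 6)*(k + 7)) ≠ 0.

s_(k+1) = (k + 4)*(2*k + 3)*factorial(k + 2)/(3*3**k*(k + 7))
s_(k+1) − s_k = (2*k**4 + 21*k**3 + 61*k**2 + 72*k + 81)*factorial(k + 1)/(3*3**k*(k + 6)*(k + 7))
(s_(k+1) − s_k) − t_k = -(2*k**3 + 13*k**2 + 3*k + 15)*factorial(k + 1)/(3**k*(k + 6)*(k + 7))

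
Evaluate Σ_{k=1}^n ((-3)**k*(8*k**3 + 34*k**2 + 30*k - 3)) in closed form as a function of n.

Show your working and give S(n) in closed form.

Step 1: r(k) = 3*(-8*k**3 - 58*k**2 - 122*k - 69)/(8*k**3 + 34*k**2 + 30*k - 3).
So A=-3 and B=1, with C=k**3 + 17*k**2/4 + 15*k/4 - 3/8.
Key eq: (-3)·f(k+1) = (1)·f(k) + (k**3 + 17*k**2/4 + 15*k/4 - 3/8).
Bound: deg f ≤ 3.
Coefficient equations give f(k) = -(k - 1)*(2*k**2 + 6*k + 3)/8.
Then R = B(k−1)f/C = -(k - 1)*(2*k**2 + 6*k + 3)/(8*k**3 + 34*k**2 + 30*k - 3), so s_k = R(k)·t_k = (-3)**k*(-2*k**3 - 4*k**2 + 3*k + 3).
s_(k+1) − s_k = (-3)**k*(8*k**3 + 34*k**2 + 30*k - 3) = t_k.
Σ_(k=1)^n t_k = s_(n+1) − s_(1) = (3*(-3)**n*n*(2*n**2 + 10*n + 11)) − (0), i.e. 3*(-3)**n*n*(2*n**2 + 10*n + 11).

S(n) = 3*(-3)**n*n*(2*n**2 + 10*n + 11)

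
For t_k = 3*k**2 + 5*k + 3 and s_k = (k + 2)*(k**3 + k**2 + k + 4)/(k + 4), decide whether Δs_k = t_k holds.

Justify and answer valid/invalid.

Invalid: residual 4*(-k**3 - 8*k**2 - 11*k - 4)/(k**2 + 9*k + 20) ≠ 0.

s_(k+1) = (k + 3)*(k + (k + 1)**3 + (k + 1)**2 + 5)/(k + 5)
s_(k+1) − s_k = (3*k**4 + 28*k**3 + 76*k**2 + 83*k + 44)/(k**2 + 9*k + 20)
(s_(k+1) − s_k) − t_k = 4*(-k**3 - 8*k**2 - 11*k - 4)/(k**2 + 9*k + 20)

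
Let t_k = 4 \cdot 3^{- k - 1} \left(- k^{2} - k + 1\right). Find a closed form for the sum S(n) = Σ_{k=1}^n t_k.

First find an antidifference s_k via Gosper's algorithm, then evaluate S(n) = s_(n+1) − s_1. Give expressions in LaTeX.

The ratio is (k + (k + 1)**2)/(3*(k**2 + k - 1)).
Take A(k)=1/3, B(k)=1, C(k)=k**2 + k - 1.
Key eq: (1/3)·f(k+1) = (1)·f(k) + (k**2 + k - 1).
Degrees (0,0,2) ⇒ d ≤ 2.
A polynomial solution: f(k) = -3*(2*k**2 + 4*k + 1)/4.
Certificate R = B(k−1)f/C = -3*(2*k**2 + 4*k + 1)/(4*(k**2 + k - 1)) gives s_k = (2*k**2 + 4*k + 1)/3**k.
Verify: 4*3**(-k - 1)*(-k**2 - k + 1) matches t_k.
Evaluate: s_(n+1) = 3**(-n - 1)*(2*n**2 + 8*n + 7); subtract s_(1) = 7/3 ⇒ S(n) = 3**(-n - 1)*(-7*3**n + 2*n**2 + 8*n + 7).

S(n) = 3^{- n - 1} \left(- 7 \cdot 3^{n} + 2 n^{2} + 8 n + 7\right)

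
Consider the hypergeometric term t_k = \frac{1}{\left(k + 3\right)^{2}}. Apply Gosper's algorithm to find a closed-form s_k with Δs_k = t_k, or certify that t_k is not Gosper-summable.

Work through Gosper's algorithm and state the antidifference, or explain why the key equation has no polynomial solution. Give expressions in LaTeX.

Ratio r(k) = (k + 3)**2/(k + 4)**2.
Normal form (A,B,C) = (k**2 + 6*k + 9, k**2 + 8*k + 16, 1).
f must satisfy (k**2 + 6*k + 9)·f(k+1) − (k**2 + 6*k + 9)·f(k) = 1.
From deg A=2, deg B=2, deg C=0: d=0.
Generic f = c0 gives residual -1; -1 = 0 cannot hold, so t_k is not Gosper-summable.

none — t_k is not Gosper-summable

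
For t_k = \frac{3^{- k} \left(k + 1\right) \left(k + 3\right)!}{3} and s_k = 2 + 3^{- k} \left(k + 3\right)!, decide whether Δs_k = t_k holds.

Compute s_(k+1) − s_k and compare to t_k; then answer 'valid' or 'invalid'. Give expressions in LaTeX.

s_(k+1) = 3**(-k - 1)*factorial(k + 4) + 2
s_(k+1) − s_k = (k + 1)*factorial(k + 3)/(3*3**k)
(s_(k+1) − s_k) − t_k = 0

valid; difference matches t_k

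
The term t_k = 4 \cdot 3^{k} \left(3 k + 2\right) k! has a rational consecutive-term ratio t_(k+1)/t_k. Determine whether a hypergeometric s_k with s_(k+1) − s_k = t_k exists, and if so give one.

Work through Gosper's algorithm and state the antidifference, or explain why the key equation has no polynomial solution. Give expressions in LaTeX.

s_k = 4 \cdot 3^{k} k!

r(k) = 3*(k + 1)*(3*k + 5)/(3*k + 2) after simplifying.
Factor: A=3*k + 3; B=1; C=k + 2/3.
Solve (3*k + 3)·f(k+1) − (1)·f(k) = k + 2/3.
From deg A=1, deg B=0, deg C=1: d=0.
Match coefficients ⇒ f(k) = 1/3.
Get s_k = R·t_k = 4*3**k*factorial(k) with R(k) = B(k−1)f(k)/C(k) = 1/(3*k + 2).
Check: Δs_k = 4*3**k*(3*k + 2)*factorial(k). ✓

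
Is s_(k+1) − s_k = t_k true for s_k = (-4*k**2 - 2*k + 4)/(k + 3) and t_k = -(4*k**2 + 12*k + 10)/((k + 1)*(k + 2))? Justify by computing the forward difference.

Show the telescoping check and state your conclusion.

s_(k+1) = 2*(-k - 2*(k + 1)**2 + 1)/(k + 4)
s_(k+1) − s_k = 2*(-2*k**2 - 14*k - 11)/(k**2 + 7*k + 12)
(s_(k+1) − s_k) − t_k = 4*(7*k**2 + 23*k + 19)/(k**4 + 10*k**3 + 35*k**2 + 50*k + 24)

Invalid: residual 4*(7*k**2 + 23*k + 19)/(k**4 + 10*k**3 + 35*k**2 + 50*k + 24) ≠ 0.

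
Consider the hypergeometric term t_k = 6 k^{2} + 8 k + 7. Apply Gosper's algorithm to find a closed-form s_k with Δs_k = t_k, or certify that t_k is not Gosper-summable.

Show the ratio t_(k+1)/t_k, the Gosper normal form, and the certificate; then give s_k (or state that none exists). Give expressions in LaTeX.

r(k) = (6*k**2 + 20*k + 21)/(6*k**2 + 8*k + 7) after simplifying.
A = 1, B = 1, C = k**2 + 4*k/3 + 7/6.
Set up (1)·f(k+1) − (1)·f(k) − (k**2 + 4*k/3 + 7/6) = 0.
Degrees (0,0,2) ⇒ d ≤ 3.
A polynomial solution: f(k) = k*(2*k**2 + k + 4)/6.
So s_k = (B(k−1)f/C)·t_k = (k*(2*k**2 + k + 4)/(6*k**2 + 8*k + 7))·t_k = k*(2*k**2 + k + 4).
Verify: 6*k**2 + 8*k + 7 matches t_k.

s_k = k \left(2 k^{2} + k + 4\right)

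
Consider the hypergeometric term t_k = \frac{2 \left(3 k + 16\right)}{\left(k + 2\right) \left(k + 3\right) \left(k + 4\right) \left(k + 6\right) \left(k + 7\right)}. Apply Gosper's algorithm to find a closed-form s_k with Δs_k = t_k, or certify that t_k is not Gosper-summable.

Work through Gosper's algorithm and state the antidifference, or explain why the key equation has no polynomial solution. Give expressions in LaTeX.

r(k) = (k + 2)*(k + 6)*(3*k + 19)/((k + 5)*(k + 8)*(3*k + 16)) after simplifying.
Normal form (A,B,C) = (k + 2, k + 8, k**2 + 31*k/3 + 80/3).
Solve (k + 2)·f(k+1) − (k + 7)·f(k) = k**2 + 31*k/3 + 80/3.
Degrees (1,1,2) ⇒ d ≤ 5.
Solve for f: f(k) = k*(k + 4)*(k + 5)*(k**2 + 11*k + 36)/108 (degree 5 ≤ 5).
Then R = B(k−1)f/C = k*(k + 4)*(k + 7)*(k**2 + 11*k + 36)/(36*(3*k + 16)), so s_k = R(k)·t_k = k*(k**2 + 11*k + 36)/(18*(k**3 + 11*k**2 + 36*k + 36)).
Verify: 2*(3*k + 16)/(k**5 + 22*k**4 + 185*k**3 + 740*k**2 + 1404*k + 1008) matches t_k.

s_k = \frac{k \left(k^{2} + 11 k + 36\right)}{18 \left(k^{3} + 11 k^{2} + 36 k + 36\right)}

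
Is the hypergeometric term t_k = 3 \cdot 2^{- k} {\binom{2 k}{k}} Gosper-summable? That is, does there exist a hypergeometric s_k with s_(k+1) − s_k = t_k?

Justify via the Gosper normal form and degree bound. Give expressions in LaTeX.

No — t_k has no hypergeometric antidifference.

The ratio is (2*k + 1)/(k + 1).
Take A(k)=2*k + 1, B(k)=k + 1, C(k)=1.
f must satisfy (2*k + 1)·f(k+1) − (k)·f(k) = 1.
d = -1 from the (1,1,0) case.
Negative degree bound (-1): no f exists, t_k not Gosper-summable.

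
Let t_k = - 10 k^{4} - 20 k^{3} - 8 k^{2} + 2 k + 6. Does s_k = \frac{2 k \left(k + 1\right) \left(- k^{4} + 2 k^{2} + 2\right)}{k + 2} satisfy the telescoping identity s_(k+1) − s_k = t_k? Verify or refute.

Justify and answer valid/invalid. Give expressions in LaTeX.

s_(k+1) = 2*(k + 1)*(k + 2)*(-(k + 1)**4 + 2*(k + 1)**2 + 2)/(k + 3)
s_(k+1) − s_k = 2*(-5*k**6 - 31*k**5 - 64*k**4 - 53*k**3 - 9*k**2 + 18*k + 12)/(k**2 + 5*k + 6)
(s_(k+1) − s_k) − t_k = 2*(4*k**5 + 20*k**4 + 26*k**3 + 7*k**2 - 3*k - 6)/(k**2 + 5*k + 6)

Invalid: residual \frac{2 \left(4 k^{5} + 20 k^{4} + 26 k^{3} + 7 k^{2} - 3 k - 6\right)}{k^{2} + 5 k + 6} ≠ 0.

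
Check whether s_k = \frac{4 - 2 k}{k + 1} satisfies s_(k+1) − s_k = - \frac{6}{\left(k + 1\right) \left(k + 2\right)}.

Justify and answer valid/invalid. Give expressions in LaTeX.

valid; difference matches t_k

s_(k+1) = 2*(1 - k)/(k + 2)
s_(k+1) − s_k = -6/(k**2 + 3*k + 2)
(s_(k+1) − s_k) − t_k = 0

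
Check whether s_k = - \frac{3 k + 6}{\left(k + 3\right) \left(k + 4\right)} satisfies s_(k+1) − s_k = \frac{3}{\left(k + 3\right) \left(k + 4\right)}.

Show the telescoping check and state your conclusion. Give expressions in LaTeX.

Invalid: residual - \frac{12}{k^{3} + 12 k^{2} + 47 k + 60} ≠ 0.

s_(k+1) = 3*(-k - 3)/((k + 4)*(k + 5))
s_(k+1) − s_k = 3*(k + 1)/(k**3 + 12*k**2 + 47*k + 60)
(s_(k+1) − s_k) − t_k = -12/(k**3 + 12*k**2 + 47*k + 60)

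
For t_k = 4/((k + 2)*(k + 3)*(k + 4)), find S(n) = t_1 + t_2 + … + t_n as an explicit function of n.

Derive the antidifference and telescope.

S(n) = n*(n + 7)/(6*(n**2 + 7*n + 12))

Step 1: r(k) = (k + 2)/(k + 5).
Normal form (A,B,C) = (k + 2, k + 5, 1).
Solve (k + 2)·f(k+1) − (k + 4)·f(k) = 1.
Degrees (1,1,0) ⇒ d ≤ 2.
Solve for f: f(k) = k*(k + 5)/12 (degree 2 ≤ 2).
R(k) = B(k−1)·f(k)/C(k) = k*(k + 4)*(k + 5)/12; s_k = R·t_k = k*(k + 5)/(3*(k + 2)*(k + 3)).
Check: Δs_k = 4/(k**3 + 9*k**2 + 26*k + 24). ✓
Telescope: S(n) = s_(n+1) − s_(1) = (n**2 + 7*n + 6)/(3*(n**2 + 7*n + 12)) − (1/6) = n*(n + 7)/(6*(n**2 + 7*n + 12)).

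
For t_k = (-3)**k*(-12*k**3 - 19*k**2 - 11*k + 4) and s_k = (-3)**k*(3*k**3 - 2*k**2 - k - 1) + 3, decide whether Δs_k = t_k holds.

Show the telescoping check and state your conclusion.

valid (s_(k+1) − s_k reduces to t_k)

s_(k+1) = 3*(-3)**k*(k - 3*(k + 1)**3 + 2*(k + 1)**2 + 2) + 3
s_(k+1) − s_k = (-3)**k*(-12*k**3 - 19*k**2 - 11*k + 4)
(s_(k+1) − s_k) − t_k = 0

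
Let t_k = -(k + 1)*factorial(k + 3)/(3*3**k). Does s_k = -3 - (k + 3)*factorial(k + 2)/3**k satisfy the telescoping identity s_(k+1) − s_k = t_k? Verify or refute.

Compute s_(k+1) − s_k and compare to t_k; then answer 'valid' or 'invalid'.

valid (s_(k+1) − s_k reduces to t_k)

s_(k+1) = -3**(-k - 1)*(k + 4)*factorial(k + 3) - 3
s_(k+1) − s_k = -(k + 1)*factorial(k + 3)/(3*3**k)
(s_(k+1) − s_k) − t_k = 0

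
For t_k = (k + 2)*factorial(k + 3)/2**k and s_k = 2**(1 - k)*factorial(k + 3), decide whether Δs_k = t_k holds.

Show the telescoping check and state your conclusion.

Valid — Δs_k = t_k.

s_(k+1) = factorial(k + 4)/2**k
s_(k+1) − s_k = (k + 2)*factorial(k + 3)/2**k
(s_(k+1) − s_k) − t_k = 0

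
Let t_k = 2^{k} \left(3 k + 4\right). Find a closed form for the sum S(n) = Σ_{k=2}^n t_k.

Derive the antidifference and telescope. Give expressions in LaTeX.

S(n) = 6 \cdot 2^{n} n + 2 \cdot 2^{n} - 16

Ratio r(k) = 2*(3*k + 7)/(3*k + 4).
A = 2, B = 1, C = k + 4/3.
Solve (2)·f(k+1) − (1)·f(k) = k + 4/3.
Degrees (0,0,1) ⇒ d ≤ 1.
Match coefficients ⇒ f(k) = (3*k - 2)/3.
Get s_k = R·t_k = 2**k*(3*k - 2) with R(k) = B(k−1)f(k)/C(k) = (3*k - 2)/(3*k + 4).
Δs = 2**k*(3*k + 4), as required.
Telescope: S(n) = s_(n+1) − s_(2) = 2**(n + 1)*(3*n + 1) − (16) = 6*2**n*n + 2*2**n - 16.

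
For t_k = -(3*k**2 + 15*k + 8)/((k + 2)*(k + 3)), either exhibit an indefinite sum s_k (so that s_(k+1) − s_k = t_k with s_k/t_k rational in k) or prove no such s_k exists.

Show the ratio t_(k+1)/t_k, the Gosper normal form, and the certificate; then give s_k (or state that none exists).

The ratio is (k + 2)*(15*k + 3*(k + 1)**2 + 23)/((k + 4)*(3*k**2 + 15*k + 8)).
So A=k + 2 and B=k + 4, with C=k**2 + 5*k + 8/3.
f must satisfy (k + 2)·f(k+1) − (k + 3)·f(k) = k**2 + 5*k + 8/3.
deg f ≤ 2 (via 1,1,2).
A polynomial solution: f(k) = k*(3*k + 1)/3.
Certificate R = B(k−1)f/C = k*(k + 3)*(3*k + 1)/(3*k**2 + 15*k + 8) gives s_k = k*(-3*k - 1)/(k + 2).
Check: Δs_k = (-3*k**2 - 15*k - 8)/(k**2 + 5*k + 6). ✓

s_k = k*(-3*k - 1)/(k + 2)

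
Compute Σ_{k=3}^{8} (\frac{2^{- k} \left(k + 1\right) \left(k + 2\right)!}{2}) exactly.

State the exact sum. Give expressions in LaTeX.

Σ = 155895/2

Compute t_(k+1)/t_k: get (k + 2)*(k + 3)/(2*(k + 1)).
A = k/2 + 3/2, B = 1, C = k + 1.
Key eq: (k/2 + 3/2)·f(k+1) = (1)·f(k) + (k + 1).
From deg A=1, deg B=0, deg C=1: d=0.
Coefficient equations give f(k) = 2.
So s_k = (B(k−1)f/C)·t_k = (2/(k + 1))·t_k = factorial(k + 2)/2**k.
Verify: (k + 1)*factorial(k + 2)/(2*2**k) matches t_k.
Sum = s_(9) − s_(3); s_(9) = 155925/2, s_(3) = 15 ⇒ 155895/2.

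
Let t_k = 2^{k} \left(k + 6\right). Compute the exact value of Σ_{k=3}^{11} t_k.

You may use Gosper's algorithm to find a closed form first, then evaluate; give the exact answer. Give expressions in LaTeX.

Σ = 65480

The ratio is 2*(k + 7)/(k + 6).
Normal form (A,B,C) = (2, 1, k + 6).
Key eq: (2)·f(k+1) = (1)·f(k) + (k + 6).
Degrees (0,0,1) ⇒ d ≤ 1.
Solving with deg f ≤ 1: f(k) = k + 4.
Certificate R = B(k−1)f/C = (k + 4)/(k + 6) gives s_k = 2**k*(k + 4).
s_(k+1) − s_k = 2**k*(k + 6) = t_k.
Sum = s_(12) − s_(3); s_(12) = 65536, s_(3) = 56 ⇒ 65480.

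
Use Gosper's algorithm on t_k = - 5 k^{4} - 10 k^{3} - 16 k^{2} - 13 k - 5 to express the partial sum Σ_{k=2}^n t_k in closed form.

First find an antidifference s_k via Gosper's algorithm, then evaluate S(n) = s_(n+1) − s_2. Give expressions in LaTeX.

t_(k+1)/t_k = (5*k**4 + 30*k**3 + 76*k**2 + 95*k + 49)/(5*k**4 + 10*k**3 + 16*k**2 + 13*k + 5).
Normal form (A,B,C) = (1, 1, k**4 + 2*k**3 + 16*k**2/5 + 13*k/5 + 1).
Need (1)·f(k+1) − (1)·f(k) = k**4 + 2*k**3 + 16*k**2/5 + 13*k/5 + 1.
deg f ≤ 5 (via 0,0,4).
Solve for f: f(k) = k*(k**4 + 2*k**2 + k + 1)/5 (degree 5 ≤ 5).
Get s_k = R·t_k = k*(-k**4 - 2*k**2 - k - 1) with R(k) = B(k−1)f(k)/C(k) = k*(k**4 + 2*k**2 + k + 1)/(5*k**4 + 10*k**3 + 16*k**2 + 13*k + 5).
Check: Δs_k = -5*k**4 - 10*k**3 - 16*k**2 - 13*k - 5. ✓
Evaluate: s_(n+1) = -n**5 - 5*n**4 - 12*n**3 - 17*n**2 - 14*n - 5; subtract s_(2) = -54 ⇒ S(n) = -n**5 - 5*n**4 - 12*n**3 - 17*n**2 - 14*n + 49.

S(n) = - n^{5} - 5 n^{4} - 12 n^{3} - 17 n^{2} - 14 n + 49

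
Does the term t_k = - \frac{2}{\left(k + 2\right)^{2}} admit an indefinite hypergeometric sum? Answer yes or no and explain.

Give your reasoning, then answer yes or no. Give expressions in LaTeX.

Compute t_(k+1)/t_k: get (k + 2)**2/(k + 3)**2.
So A=k**2 + 4*k + 4 and B=k**2 + 6*k + 9, with C=1.
Set up (k**2 + 4*k + 4)·f(k+1) − (k**2 + 4*k + 4)·f(k) − (1) = 0.
deg f ≤ 0 (via 2,2,0).
Put f(k) = c0: A·f(k+1) − B(k−1)·f(k) − C = -1; need -1 = 0 — inconsistent ⇒ no f, not summable.

No — key equation has no polynomial f.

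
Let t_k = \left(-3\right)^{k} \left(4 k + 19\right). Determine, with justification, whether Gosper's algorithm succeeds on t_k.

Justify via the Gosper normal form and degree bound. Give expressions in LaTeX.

Yes. s_k = \left(-3\right)^{k} \left(- k - 4\right).

Ratio r(k) = 3*(-4*k - 23)/(4*k + 19).
A = -3, B = 1, C = k + 19/4.
Key eq: (-3)·f(k+1) = (1)·f(k) + (k + 19/4).
Degrees (0,0,1) ⇒ d ≤ 1.
Solving with deg f ≤ 1: f(k) = -(k + 4)/4.
R(k) = B(k−1)·f(k)/C(k) = -(k + 4)/(4*k + 19); s_k = R·t_k = (-3)**k*(-k - 4).
s_(k+1) − s_k = (-3)**k*(4*k + 19) = t_k.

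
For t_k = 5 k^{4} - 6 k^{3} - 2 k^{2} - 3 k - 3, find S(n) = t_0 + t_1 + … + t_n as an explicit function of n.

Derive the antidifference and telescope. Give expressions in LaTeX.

S(n) = n^{5} + n^{4} - 2 n^{3} - 4 n^{2} - 5 n - 3

r(k) = (5*k**4 + 14*k**3 + 10*k**2 - 5*k - 9)/(5*k**4 - 6*k**3 - 2*k**2 - 3*k - 3) after simplifying.
A = 1, B = 1, C = k**4 - 6*k**3/5 - 2*k**2/5 - 3*k/5 - 3/5.
Set up (1)·f(k+1) − (1)·f(k) − (k**4 - 6*k**3/5 - 2*k**2/5 - 3*k/5 - 3/5) = 0.
Degrees (0,0,4) ⇒ d ≤ 5.
Solving with deg f ≤ 5: f(k) = k*(k**4 - 4*k**3 + 4*k**2 - 2*k - 2)/5.
Then R = B(k−1)f/C = k*(k**4 - 4*k**3 + 4*k**2 - 2*k - 2)/(5*k**4 - 6*k**3 - 2*k**2 - 3*k - 3), so s_k = R(k)·t_k = k*(k**4 - 4*k**3 + 4*k**2 - 2*k - 2).
Verify: 5*k**4 - 6*k**3 - 2*k**2 - 3*k - 3 matches t_k.
Evaluate: s_(n+1) = n**5 + n**4 - 2*n**3 - 4*n**2 - 5*n - 3; subtract s_(0) = 0 ⇒ S(n) = n**5 + n**4 - 2*n**3 - 4*n**2 - 5*n - 3.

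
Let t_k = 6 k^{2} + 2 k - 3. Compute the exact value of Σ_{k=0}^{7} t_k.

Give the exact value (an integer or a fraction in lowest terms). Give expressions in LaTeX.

Σ = 872

Step 1: r(k) = (6*k**2 + 14*k + 5)/(6*k**2 + 2*k - 3).
Normal form (A,B,C) = (1, 1, k**2 + k/3 - 1/2).
Need (1)·f(k+1) − (1)·f(k) = k**2 + k/3 - 1/2.
Bound: deg f ≤ 3.
Solving with deg f ≤ 3: f(k) = k*(2*k**2 - 2*k - 3)/6.
Get s_k = R·t_k = k*(2*k**2 - 2*k - 3) with R(k) = B(k−1)f(k)/C(k) = k*(2*k**2 - 2*k - 3)/(6*k**2 + 2*k - 3).
Check: Δs_k = 6*k**2 + 2*k - 3. ✓
Sum = s_(8) − s_(0); s_(8) = 872, s_(0) = 0 ⇒ 872.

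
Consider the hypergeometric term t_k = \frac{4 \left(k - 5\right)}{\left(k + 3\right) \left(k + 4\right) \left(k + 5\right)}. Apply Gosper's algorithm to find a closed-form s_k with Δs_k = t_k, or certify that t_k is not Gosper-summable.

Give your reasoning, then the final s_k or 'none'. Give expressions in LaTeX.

Ratio r(k) = (k - 4)*(k + 3)/((k - 5)*(k + 6)).
A = k + 3, B = k + 6, C = k - 5.
Key eq: (k + 3)·f(k+1) = (k + 5)·f(k) + (k - 5).
Bound: deg f ≤ 2.
Solving with deg f ≤ 2: f(k) = -k*(k + 19)/12.
Then R = B(k−1)f/C = -k*(k + 5)*(k + 19)/(12*(k - 5)), so s_k = R(k)·t_k = k*(-k - 19)/(3*(k + 3)*(k + 4)).
s_(k+1) − s_k = 4*(k - 5)/(k**3 + 12*k**2 + 47*k + 60) = t_k.

s_k = \frac{k \left(- k - 19\right)}{3 \left(k + 3\right) \left(k + 4\right)}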